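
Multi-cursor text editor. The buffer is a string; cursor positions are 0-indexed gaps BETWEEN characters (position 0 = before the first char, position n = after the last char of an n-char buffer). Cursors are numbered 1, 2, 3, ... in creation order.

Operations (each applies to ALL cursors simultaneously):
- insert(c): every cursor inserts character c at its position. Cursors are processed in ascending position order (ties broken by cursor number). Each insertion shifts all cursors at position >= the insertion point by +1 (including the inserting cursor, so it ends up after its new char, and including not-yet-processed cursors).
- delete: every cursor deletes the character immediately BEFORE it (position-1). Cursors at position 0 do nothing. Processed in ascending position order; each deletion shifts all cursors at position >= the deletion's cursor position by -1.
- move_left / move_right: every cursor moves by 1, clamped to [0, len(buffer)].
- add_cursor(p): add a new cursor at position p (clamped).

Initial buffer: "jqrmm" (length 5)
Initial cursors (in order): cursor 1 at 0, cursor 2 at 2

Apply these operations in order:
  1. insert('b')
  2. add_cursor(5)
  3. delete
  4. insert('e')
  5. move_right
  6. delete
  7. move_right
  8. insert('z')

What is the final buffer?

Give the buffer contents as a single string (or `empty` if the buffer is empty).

After op 1 (insert('b')): buffer="bjqbrmm" (len 7), cursors c1@1 c2@4, authorship 1..2...
After op 2 (add_cursor(5)): buffer="bjqbrmm" (len 7), cursors c1@1 c2@4 c3@5, authorship 1..2...
After op 3 (delete): buffer="jqmm" (len 4), cursors c1@0 c2@2 c3@2, authorship ....
After op 4 (insert('e')): buffer="ejqeemm" (len 7), cursors c1@1 c2@5 c3@5, authorship 1..23..
After op 5 (move_right): buffer="ejqeemm" (len 7), cursors c1@2 c2@6 c3@6, authorship 1..23..
After op 6 (delete): buffer="eqem" (len 4), cursors c1@1 c2@3 c3@3, authorship 1.2.
After op 7 (move_right): buffer="eqem" (len 4), cursors c1@2 c2@4 c3@4, authorship 1.2.
After op 8 (insert('z')): buffer="eqzemzz" (len 7), cursors c1@3 c2@7 c3@7, authorship 1.12.23

Answer: eqzemzz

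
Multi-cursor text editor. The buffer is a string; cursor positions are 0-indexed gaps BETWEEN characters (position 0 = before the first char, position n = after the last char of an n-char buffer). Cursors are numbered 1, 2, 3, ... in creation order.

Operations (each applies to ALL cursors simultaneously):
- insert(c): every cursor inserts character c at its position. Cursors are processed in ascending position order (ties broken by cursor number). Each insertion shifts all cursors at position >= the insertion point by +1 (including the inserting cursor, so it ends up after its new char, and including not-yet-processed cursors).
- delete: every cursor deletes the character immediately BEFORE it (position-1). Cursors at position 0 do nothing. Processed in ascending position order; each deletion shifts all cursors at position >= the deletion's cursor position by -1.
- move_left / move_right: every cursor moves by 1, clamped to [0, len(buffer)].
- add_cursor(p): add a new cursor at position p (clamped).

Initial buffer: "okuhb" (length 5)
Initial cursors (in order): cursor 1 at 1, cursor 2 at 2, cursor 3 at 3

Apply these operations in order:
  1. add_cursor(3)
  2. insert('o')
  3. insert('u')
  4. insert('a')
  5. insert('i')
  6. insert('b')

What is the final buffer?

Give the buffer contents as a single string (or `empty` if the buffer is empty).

Answer: oouaibkouaibuoouuaaiibbhb

Derivation:
After op 1 (add_cursor(3)): buffer="okuhb" (len 5), cursors c1@1 c2@2 c3@3 c4@3, authorship .....
After op 2 (insert('o')): buffer="ookouoohb" (len 9), cursors c1@2 c2@4 c3@7 c4@7, authorship .1.2.34..
After op 3 (insert('u')): buffer="ooukouuoouuhb" (len 13), cursors c1@3 c2@6 c3@11 c4@11, authorship .11.22.3434..
After op 4 (insert('a')): buffer="oouakouauoouuaahb" (len 17), cursors c1@4 c2@8 c3@15 c4@15, authorship .111.222.343434..
After op 5 (insert('i')): buffer="oouaikouaiuoouuaaiihb" (len 21), cursors c1@5 c2@10 c3@19 c4@19, authorship .1111.2222.34343434..
After op 6 (insert('b')): buffer="oouaibkouaibuoouuaaiibbhb" (len 25), cursors c1@6 c2@12 c3@23 c4@23, authorship .11111.22222.3434343434..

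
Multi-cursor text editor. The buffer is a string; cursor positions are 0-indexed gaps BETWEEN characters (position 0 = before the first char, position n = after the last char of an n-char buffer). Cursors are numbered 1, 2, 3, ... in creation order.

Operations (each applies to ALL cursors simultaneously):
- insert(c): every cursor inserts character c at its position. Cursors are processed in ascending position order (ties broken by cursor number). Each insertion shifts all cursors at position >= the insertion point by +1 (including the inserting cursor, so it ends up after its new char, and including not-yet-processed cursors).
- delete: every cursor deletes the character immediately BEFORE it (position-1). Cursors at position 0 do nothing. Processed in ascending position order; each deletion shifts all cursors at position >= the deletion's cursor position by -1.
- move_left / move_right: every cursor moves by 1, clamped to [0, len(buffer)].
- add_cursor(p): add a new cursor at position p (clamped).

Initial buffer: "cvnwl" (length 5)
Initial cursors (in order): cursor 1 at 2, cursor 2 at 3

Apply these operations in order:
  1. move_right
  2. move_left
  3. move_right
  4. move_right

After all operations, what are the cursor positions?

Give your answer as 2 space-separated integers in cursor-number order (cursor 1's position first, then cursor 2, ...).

Answer: 4 5

Derivation:
After op 1 (move_right): buffer="cvnwl" (len 5), cursors c1@3 c2@4, authorship .....
After op 2 (move_left): buffer="cvnwl" (len 5), cursors c1@2 c2@3, authorship .....
After op 3 (move_right): buffer="cvnwl" (len 5), cursors c1@3 c2@4, authorship .....
After op 4 (move_right): buffer="cvnwl" (len 5), cursors c1@4 c2@5, authorship .....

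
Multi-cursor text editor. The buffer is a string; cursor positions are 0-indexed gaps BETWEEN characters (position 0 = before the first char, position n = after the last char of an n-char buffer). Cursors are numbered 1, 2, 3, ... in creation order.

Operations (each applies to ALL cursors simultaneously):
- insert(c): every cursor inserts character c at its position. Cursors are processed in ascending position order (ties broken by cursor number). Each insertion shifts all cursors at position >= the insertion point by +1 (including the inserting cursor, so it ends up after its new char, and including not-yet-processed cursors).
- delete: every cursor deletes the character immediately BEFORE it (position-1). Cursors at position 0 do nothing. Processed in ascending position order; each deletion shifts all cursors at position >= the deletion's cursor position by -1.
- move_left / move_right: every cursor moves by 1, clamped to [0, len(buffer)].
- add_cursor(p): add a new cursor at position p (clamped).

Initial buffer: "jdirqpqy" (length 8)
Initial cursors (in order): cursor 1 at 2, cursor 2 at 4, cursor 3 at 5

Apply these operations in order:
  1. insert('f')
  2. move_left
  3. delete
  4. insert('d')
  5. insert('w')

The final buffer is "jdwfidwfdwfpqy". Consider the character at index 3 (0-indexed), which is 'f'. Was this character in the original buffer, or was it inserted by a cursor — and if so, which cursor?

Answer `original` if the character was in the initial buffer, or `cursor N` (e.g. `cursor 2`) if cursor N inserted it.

After op 1 (insert('f')): buffer="jdfirfqfpqy" (len 11), cursors c1@3 c2@6 c3@8, authorship ..1..2.3...
After op 2 (move_left): buffer="jdfirfqfpqy" (len 11), cursors c1@2 c2@5 c3@7, authorship ..1..2.3...
After op 3 (delete): buffer="jfiffpqy" (len 8), cursors c1@1 c2@3 c3@4, authorship .1.23...
After op 4 (insert('d')): buffer="jdfidfdfpqy" (len 11), cursors c1@2 c2@5 c3@7, authorship .11.2233...
After op 5 (insert('w')): buffer="jdwfidwfdwfpqy" (len 14), cursors c1@3 c2@7 c3@10, authorship .111.222333...
Authorship (.=original, N=cursor N): . 1 1 1 . 2 2 2 3 3 3 . . .
Index 3: author = 1

Answer: cursor 1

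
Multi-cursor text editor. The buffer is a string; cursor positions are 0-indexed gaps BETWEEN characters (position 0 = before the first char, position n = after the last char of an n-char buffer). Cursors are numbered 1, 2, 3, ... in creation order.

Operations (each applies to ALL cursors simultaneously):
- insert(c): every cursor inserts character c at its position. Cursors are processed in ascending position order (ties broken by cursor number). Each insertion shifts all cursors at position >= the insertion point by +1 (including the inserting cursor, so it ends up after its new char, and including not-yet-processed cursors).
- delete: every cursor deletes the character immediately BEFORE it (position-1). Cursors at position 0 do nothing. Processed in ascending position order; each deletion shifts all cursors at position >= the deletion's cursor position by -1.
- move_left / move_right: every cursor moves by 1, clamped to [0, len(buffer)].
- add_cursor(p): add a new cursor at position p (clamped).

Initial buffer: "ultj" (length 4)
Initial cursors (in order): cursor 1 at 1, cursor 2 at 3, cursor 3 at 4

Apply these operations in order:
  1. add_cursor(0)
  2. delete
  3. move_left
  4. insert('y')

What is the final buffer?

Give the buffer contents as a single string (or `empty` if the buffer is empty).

After op 1 (add_cursor(0)): buffer="ultj" (len 4), cursors c4@0 c1@1 c2@3 c3@4, authorship ....
After op 2 (delete): buffer="l" (len 1), cursors c1@0 c4@0 c2@1 c3@1, authorship .
After op 3 (move_left): buffer="l" (len 1), cursors c1@0 c2@0 c3@0 c4@0, authorship .
After op 4 (insert('y')): buffer="yyyyl" (len 5), cursors c1@4 c2@4 c3@4 c4@4, authorship 1234.

Answer: yyyyl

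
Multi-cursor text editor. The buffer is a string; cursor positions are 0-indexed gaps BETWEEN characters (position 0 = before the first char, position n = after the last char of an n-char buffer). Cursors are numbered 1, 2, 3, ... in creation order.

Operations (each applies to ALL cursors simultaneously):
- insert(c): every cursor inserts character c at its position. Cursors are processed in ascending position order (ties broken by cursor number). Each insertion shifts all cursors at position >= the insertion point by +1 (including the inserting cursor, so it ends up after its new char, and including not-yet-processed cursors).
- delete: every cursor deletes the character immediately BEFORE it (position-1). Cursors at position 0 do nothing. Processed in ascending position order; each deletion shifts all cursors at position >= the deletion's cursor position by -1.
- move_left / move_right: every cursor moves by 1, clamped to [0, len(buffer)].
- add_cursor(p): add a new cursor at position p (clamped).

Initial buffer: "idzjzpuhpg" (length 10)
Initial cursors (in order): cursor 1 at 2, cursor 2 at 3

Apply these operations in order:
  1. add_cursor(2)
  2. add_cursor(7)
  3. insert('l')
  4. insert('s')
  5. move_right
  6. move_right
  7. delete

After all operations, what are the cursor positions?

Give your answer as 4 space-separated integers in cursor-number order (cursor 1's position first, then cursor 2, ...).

After op 1 (add_cursor(2)): buffer="idzjzpuhpg" (len 10), cursors c1@2 c3@2 c2@3, authorship ..........
After op 2 (add_cursor(7)): buffer="idzjzpuhpg" (len 10), cursors c1@2 c3@2 c2@3 c4@7, authorship ..........
After op 3 (insert('l')): buffer="idllzljzpulhpg" (len 14), cursors c1@4 c3@4 c2@6 c4@11, authorship ..13.2....4...
After op 4 (insert('s')): buffer="idllsszlsjzpulshpg" (len 18), cursors c1@6 c3@6 c2@9 c4@15, authorship ..1313.22....44...
After op 5 (move_right): buffer="idllsszlsjzpulshpg" (len 18), cursors c1@7 c3@7 c2@10 c4@16, authorship ..1313.22....44...
After op 6 (move_right): buffer="idllsszlsjzpulshpg" (len 18), cursors c1@8 c3@8 c2@11 c4@17, authorship ..1313.22....44...
After op 7 (delete): buffer="idllsssjpulshg" (len 14), cursors c1@6 c3@6 c2@8 c4@13, authorship ..13132...44..

Answer: 6 8 6 13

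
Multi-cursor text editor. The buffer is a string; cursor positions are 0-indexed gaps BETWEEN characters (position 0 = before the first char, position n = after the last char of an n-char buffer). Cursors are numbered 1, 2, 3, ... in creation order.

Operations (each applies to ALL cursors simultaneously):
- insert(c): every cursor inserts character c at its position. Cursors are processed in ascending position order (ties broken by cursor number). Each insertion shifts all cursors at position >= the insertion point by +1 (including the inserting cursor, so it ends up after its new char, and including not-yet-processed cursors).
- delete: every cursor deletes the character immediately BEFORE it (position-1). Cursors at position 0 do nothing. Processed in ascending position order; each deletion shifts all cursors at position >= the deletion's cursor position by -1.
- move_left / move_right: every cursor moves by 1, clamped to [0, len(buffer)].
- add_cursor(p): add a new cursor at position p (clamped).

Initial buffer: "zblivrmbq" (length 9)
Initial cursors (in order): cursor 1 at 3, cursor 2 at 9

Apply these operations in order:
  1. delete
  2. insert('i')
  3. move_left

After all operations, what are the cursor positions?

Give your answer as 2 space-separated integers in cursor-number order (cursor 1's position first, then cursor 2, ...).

After op 1 (delete): buffer="zbivrmb" (len 7), cursors c1@2 c2@7, authorship .......
After op 2 (insert('i')): buffer="zbiivrmbi" (len 9), cursors c1@3 c2@9, authorship ..1.....2
After op 3 (move_left): buffer="zbiivrmbi" (len 9), cursors c1@2 c2@8, authorship ..1.....2

Answer: 2 8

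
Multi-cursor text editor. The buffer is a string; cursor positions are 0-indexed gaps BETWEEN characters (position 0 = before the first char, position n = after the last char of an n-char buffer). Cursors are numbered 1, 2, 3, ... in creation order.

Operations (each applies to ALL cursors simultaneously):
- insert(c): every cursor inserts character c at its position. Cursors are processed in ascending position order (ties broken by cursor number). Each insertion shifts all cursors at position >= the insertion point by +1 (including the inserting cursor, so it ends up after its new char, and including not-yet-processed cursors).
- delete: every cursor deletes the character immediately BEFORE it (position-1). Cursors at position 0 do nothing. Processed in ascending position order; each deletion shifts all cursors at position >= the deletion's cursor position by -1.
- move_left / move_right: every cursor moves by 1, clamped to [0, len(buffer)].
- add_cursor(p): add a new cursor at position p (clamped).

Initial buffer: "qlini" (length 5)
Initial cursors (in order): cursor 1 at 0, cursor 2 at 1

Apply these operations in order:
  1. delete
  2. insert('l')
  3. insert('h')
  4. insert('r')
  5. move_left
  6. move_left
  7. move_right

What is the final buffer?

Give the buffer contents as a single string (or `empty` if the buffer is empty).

Answer: llhhrrlini

Derivation:
After op 1 (delete): buffer="lini" (len 4), cursors c1@0 c2@0, authorship ....
After op 2 (insert('l')): buffer="lllini" (len 6), cursors c1@2 c2@2, authorship 12....
After op 3 (insert('h')): buffer="llhhlini" (len 8), cursors c1@4 c2@4, authorship 1212....
After op 4 (insert('r')): buffer="llhhrrlini" (len 10), cursors c1@6 c2@6, authorship 121212....
After op 5 (move_left): buffer="llhhrrlini" (len 10), cursors c1@5 c2@5, authorship 121212....
After op 6 (move_left): buffer="llhhrrlini" (len 10), cursors c1@4 c2@4, authorship 121212....
After op 7 (move_right): buffer="llhhrrlini" (len 10), cursors c1@5 c2@5, authorship 121212....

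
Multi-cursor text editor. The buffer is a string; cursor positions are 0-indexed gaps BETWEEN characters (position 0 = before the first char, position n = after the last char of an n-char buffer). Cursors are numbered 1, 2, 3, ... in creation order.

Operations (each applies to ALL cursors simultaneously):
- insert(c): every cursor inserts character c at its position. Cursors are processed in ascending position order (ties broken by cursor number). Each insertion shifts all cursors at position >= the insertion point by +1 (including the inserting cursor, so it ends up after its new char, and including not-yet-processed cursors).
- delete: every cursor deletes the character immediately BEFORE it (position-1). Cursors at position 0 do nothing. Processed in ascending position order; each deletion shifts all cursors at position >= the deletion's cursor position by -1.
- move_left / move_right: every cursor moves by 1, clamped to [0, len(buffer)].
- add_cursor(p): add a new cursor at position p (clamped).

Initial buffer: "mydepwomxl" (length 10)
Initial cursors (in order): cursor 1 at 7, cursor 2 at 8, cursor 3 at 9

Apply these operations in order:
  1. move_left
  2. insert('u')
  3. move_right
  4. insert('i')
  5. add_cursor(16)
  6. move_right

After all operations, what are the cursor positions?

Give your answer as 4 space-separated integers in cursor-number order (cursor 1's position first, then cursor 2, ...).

After op 1 (move_left): buffer="mydepwomxl" (len 10), cursors c1@6 c2@7 c3@8, authorship ..........
After op 2 (insert('u')): buffer="mydepwuoumuxl" (len 13), cursors c1@7 c2@9 c3@11, authorship ......1.2.3..
After op 3 (move_right): buffer="mydepwuoumuxl" (len 13), cursors c1@8 c2@10 c3@12, authorship ......1.2.3..
After op 4 (insert('i')): buffer="mydepwuoiumiuxil" (len 16), cursors c1@9 c2@12 c3@15, authorship ......1.12.23.3.
After op 5 (add_cursor(16)): buffer="mydepwuoiumiuxil" (len 16), cursors c1@9 c2@12 c3@15 c4@16, authorship ......1.12.23.3.
After op 6 (move_right): buffer="mydepwuoiumiuxil" (len 16), cursors c1@10 c2@13 c3@16 c4@16, authorship ......1.12.23.3.

Answer: 10 13 16 16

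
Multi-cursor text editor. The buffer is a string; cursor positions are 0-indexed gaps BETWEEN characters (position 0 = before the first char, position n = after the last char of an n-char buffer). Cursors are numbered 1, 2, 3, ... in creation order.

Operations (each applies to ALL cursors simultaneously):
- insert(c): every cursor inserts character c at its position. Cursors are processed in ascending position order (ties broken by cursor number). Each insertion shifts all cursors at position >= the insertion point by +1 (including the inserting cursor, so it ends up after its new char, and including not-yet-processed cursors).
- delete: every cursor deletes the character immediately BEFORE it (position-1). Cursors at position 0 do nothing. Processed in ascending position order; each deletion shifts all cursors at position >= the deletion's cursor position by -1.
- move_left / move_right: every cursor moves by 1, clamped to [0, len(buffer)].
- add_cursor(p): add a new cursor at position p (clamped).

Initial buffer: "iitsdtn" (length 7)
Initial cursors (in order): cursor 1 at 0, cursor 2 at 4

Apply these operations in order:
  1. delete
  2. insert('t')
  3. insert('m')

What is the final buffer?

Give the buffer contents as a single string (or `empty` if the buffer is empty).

Answer: tmiittmdtn

Derivation:
After op 1 (delete): buffer="iitdtn" (len 6), cursors c1@0 c2@3, authorship ......
After op 2 (insert('t')): buffer="tiittdtn" (len 8), cursors c1@1 c2@5, authorship 1...2...
After op 3 (insert('m')): buffer="tmiittmdtn" (len 10), cursors c1@2 c2@7, authorship 11...22...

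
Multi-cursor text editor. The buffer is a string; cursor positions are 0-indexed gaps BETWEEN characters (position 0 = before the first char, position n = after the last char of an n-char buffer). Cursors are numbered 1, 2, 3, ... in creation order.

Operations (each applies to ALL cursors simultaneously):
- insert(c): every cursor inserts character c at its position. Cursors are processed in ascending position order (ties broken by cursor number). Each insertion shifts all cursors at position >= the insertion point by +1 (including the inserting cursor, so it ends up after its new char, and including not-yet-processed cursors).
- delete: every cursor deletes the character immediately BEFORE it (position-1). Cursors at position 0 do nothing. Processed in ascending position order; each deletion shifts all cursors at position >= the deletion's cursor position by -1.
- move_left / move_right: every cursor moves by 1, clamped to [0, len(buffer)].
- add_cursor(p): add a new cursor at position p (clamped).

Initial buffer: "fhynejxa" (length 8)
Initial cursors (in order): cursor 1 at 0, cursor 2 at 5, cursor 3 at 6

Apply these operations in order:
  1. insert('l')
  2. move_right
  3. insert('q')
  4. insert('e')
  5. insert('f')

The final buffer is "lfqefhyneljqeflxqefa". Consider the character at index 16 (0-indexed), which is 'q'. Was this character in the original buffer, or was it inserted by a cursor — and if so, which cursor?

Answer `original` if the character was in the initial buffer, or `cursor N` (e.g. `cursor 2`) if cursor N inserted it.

After op 1 (insert('l')): buffer="lfhyneljlxa" (len 11), cursors c1@1 c2@7 c3@9, authorship 1.....2.3..
After op 2 (move_right): buffer="lfhyneljlxa" (len 11), cursors c1@2 c2@8 c3@10, authorship 1.....2.3..
After op 3 (insert('q')): buffer="lfqhyneljqlxqa" (len 14), cursors c1@3 c2@10 c3@13, authorship 1.1....2.23.3.
After op 4 (insert('e')): buffer="lfqehyneljqelxqea" (len 17), cursors c1@4 c2@12 c3@16, authorship 1.11....2.223.33.
After op 5 (insert('f')): buffer="lfqefhyneljqeflxqefa" (len 20), cursors c1@5 c2@14 c3@19, authorship 1.111....2.2223.333.
Authorship (.=original, N=cursor N): 1 . 1 1 1 . . . . 2 . 2 2 2 3 . 3 3 3 .
Index 16: author = 3

Answer: cursor 3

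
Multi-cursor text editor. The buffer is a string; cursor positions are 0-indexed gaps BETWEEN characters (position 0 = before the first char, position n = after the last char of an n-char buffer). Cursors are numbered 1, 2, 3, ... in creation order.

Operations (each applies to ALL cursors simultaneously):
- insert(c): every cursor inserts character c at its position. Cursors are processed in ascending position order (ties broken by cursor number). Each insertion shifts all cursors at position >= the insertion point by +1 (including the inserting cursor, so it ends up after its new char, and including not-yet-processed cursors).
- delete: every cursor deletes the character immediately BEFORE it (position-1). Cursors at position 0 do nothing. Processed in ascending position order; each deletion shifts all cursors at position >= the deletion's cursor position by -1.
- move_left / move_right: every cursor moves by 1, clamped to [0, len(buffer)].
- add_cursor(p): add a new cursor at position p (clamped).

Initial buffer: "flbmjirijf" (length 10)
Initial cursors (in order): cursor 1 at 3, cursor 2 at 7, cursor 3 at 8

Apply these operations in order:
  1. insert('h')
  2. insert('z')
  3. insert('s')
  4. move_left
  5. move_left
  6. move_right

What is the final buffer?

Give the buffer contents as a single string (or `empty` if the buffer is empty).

Answer: flbhzsmjirhzsihzsjf

Derivation:
After op 1 (insert('h')): buffer="flbhmjirhihjf" (len 13), cursors c1@4 c2@9 c3@11, authorship ...1....2.3..
After op 2 (insert('z')): buffer="flbhzmjirhzihzjf" (len 16), cursors c1@5 c2@11 c3@14, authorship ...11....22.33..
After op 3 (insert('s')): buffer="flbhzsmjirhzsihzsjf" (len 19), cursors c1@6 c2@13 c3@17, authorship ...111....222.333..
After op 4 (move_left): buffer="flbhzsmjirhzsihzsjf" (len 19), cursors c1@5 c2@12 c3@16, authorship ...111....222.333..
After op 5 (move_left): buffer="flbhzsmjirhzsihzsjf" (len 19), cursors c1@4 c2@11 c3@15, authorship ...111....222.333..
After op 6 (move_right): buffer="flbhzsmjirhzsihzsjf" (len 19), cursors c1@5 c2@12 c3@16, authorship ...111....222.333..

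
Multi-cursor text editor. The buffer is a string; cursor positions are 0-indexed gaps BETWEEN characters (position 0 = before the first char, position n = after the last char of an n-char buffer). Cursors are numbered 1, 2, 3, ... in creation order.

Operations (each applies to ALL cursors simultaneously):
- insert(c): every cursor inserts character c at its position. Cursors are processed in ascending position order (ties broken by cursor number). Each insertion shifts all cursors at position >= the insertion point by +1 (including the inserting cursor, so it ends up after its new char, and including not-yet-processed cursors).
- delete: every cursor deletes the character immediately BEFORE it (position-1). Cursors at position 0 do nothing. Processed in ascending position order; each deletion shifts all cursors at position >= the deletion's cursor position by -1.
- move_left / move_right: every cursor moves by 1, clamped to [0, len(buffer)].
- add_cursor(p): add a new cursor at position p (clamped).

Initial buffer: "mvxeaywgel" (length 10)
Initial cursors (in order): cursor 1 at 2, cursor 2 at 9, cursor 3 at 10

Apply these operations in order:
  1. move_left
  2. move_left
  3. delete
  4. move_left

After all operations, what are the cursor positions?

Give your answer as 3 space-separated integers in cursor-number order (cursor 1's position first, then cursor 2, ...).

Answer: 0 5 5

Derivation:
After op 1 (move_left): buffer="mvxeaywgel" (len 10), cursors c1@1 c2@8 c3@9, authorship ..........
After op 2 (move_left): buffer="mvxeaywgel" (len 10), cursors c1@0 c2@7 c3@8, authorship ..........
After op 3 (delete): buffer="mvxeayel" (len 8), cursors c1@0 c2@6 c3@6, authorship ........
After op 4 (move_left): buffer="mvxeayel" (len 8), cursors c1@0 c2@5 c3@5, authorship ........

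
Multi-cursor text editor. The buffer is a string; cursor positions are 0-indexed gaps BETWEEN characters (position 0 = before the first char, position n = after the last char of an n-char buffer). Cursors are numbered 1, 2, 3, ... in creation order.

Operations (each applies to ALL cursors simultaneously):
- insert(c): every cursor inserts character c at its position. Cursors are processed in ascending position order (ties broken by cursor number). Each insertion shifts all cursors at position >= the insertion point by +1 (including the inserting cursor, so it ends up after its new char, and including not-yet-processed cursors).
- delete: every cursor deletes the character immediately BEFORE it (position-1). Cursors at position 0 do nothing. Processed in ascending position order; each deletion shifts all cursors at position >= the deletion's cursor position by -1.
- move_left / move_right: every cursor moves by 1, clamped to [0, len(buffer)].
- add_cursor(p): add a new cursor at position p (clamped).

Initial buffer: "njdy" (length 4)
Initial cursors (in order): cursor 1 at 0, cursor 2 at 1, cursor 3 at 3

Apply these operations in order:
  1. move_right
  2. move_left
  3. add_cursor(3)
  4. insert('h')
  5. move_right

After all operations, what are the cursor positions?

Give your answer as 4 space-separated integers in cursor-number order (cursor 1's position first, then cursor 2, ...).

After op 1 (move_right): buffer="njdy" (len 4), cursors c1@1 c2@2 c3@4, authorship ....
After op 2 (move_left): buffer="njdy" (len 4), cursors c1@0 c2@1 c3@3, authorship ....
After op 3 (add_cursor(3)): buffer="njdy" (len 4), cursors c1@0 c2@1 c3@3 c4@3, authorship ....
After op 4 (insert('h')): buffer="hnhjdhhy" (len 8), cursors c1@1 c2@3 c3@7 c4@7, authorship 1.2..34.
After op 5 (move_right): buffer="hnhjdhhy" (len 8), cursors c1@2 c2@4 c3@8 c4@8, authorship 1.2..34.

Answer: 2 4 8 8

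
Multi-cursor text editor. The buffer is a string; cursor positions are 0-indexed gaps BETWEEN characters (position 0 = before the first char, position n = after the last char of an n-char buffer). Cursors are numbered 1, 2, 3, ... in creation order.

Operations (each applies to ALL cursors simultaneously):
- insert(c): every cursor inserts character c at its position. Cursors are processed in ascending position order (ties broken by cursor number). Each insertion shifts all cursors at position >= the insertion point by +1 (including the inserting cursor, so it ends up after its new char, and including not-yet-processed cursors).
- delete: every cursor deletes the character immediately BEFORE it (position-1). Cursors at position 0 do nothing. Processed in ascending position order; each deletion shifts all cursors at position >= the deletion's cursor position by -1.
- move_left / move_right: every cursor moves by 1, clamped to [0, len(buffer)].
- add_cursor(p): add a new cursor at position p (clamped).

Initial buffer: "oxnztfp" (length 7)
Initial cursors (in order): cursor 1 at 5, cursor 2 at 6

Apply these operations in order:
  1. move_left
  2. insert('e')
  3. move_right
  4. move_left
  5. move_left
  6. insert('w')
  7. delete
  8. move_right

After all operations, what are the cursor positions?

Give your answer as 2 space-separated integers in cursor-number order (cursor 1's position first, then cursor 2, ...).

After op 1 (move_left): buffer="oxnztfp" (len 7), cursors c1@4 c2@5, authorship .......
After op 2 (insert('e')): buffer="oxnzetefp" (len 9), cursors c1@5 c2@7, authorship ....1.2..
After op 3 (move_right): buffer="oxnzetefp" (len 9), cursors c1@6 c2@8, authorship ....1.2..
After op 4 (move_left): buffer="oxnzetefp" (len 9), cursors c1@5 c2@7, authorship ....1.2..
After op 5 (move_left): buffer="oxnzetefp" (len 9), cursors c1@4 c2@6, authorship ....1.2..
After op 6 (insert('w')): buffer="oxnzwetwefp" (len 11), cursors c1@5 c2@8, authorship ....11.22..
After op 7 (delete): buffer="oxnzetefp" (len 9), cursors c1@4 c2@6, authorship ....1.2..
After op 8 (move_right): buffer="oxnzetefp" (len 9), cursors c1@5 c2@7, authorship ....1.2..

Answer: 5 7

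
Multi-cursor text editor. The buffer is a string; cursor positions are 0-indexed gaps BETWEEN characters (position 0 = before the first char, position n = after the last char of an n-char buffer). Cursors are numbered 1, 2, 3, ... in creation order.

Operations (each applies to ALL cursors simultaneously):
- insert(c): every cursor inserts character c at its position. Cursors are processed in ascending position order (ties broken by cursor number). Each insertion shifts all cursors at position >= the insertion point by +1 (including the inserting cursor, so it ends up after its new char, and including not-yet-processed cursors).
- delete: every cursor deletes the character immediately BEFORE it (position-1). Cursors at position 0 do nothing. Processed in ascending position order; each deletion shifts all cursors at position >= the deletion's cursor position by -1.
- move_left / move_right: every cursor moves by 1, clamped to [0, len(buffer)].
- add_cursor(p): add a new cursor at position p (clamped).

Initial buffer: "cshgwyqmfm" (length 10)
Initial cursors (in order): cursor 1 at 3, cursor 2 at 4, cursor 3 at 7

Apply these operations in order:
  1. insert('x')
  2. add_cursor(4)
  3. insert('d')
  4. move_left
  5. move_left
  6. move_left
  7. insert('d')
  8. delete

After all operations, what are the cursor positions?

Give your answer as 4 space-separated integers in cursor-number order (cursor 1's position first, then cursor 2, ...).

Answer: 3 6 11 3

Derivation:
After op 1 (insert('x')): buffer="cshxgxwyqxmfm" (len 13), cursors c1@4 c2@6 c3@10, authorship ...1.2...3...
After op 2 (add_cursor(4)): buffer="cshxgxwyqxmfm" (len 13), cursors c1@4 c4@4 c2@6 c3@10, authorship ...1.2...3...
After op 3 (insert('d')): buffer="cshxddgxdwyqxdmfm" (len 17), cursors c1@6 c4@6 c2@9 c3@14, authorship ...114.22...33...
After op 4 (move_left): buffer="cshxddgxdwyqxdmfm" (len 17), cursors c1@5 c4@5 c2@8 c3@13, authorship ...114.22...33...
After op 5 (move_left): buffer="cshxddgxdwyqxdmfm" (len 17), cursors c1@4 c4@4 c2@7 c3@12, authorship ...114.22...33...
After op 6 (move_left): buffer="cshxddgxdwyqxdmfm" (len 17), cursors c1@3 c4@3 c2@6 c3@11, authorship ...114.22...33...
After op 7 (insert('d')): buffer="cshddxdddgxdwydqxdmfm" (len 21), cursors c1@5 c4@5 c2@9 c3@15, authorship ...141142.22..3.33...
After op 8 (delete): buffer="cshxddgxdwyqxdmfm" (len 17), cursors c1@3 c4@3 c2@6 c3@11, authorship ...114.22...33...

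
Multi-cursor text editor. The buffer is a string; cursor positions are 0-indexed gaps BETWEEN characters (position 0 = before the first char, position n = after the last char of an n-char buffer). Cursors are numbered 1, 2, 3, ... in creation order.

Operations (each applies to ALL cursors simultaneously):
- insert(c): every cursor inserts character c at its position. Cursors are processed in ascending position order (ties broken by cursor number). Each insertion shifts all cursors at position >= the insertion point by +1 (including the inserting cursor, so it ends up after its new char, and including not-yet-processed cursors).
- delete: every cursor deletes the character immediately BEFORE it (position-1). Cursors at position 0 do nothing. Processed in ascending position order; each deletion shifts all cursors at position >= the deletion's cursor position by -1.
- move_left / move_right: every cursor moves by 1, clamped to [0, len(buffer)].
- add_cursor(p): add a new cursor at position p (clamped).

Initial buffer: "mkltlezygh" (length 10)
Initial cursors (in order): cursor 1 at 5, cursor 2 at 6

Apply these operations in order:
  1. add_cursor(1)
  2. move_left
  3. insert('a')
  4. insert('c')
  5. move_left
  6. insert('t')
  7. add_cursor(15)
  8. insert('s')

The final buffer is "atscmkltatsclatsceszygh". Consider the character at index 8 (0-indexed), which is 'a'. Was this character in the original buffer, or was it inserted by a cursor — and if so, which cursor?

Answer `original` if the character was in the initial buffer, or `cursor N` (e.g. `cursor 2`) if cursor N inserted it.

Answer: cursor 1

Derivation:
After op 1 (add_cursor(1)): buffer="mkltlezygh" (len 10), cursors c3@1 c1@5 c2@6, authorship ..........
After op 2 (move_left): buffer="mkltlezygh" (len 10), cursors c3@0 c1@4 c2@5, authorship ..........
After op 3 (insert('a')): buffer="amkltalaezygh" (len 13), cursors c3@1 c1@6 c2@8, authorship 3....1.2.....
After op 4 (insert('c')): buffer="acmkltaclacezygh" (len 16), cursors c3@2 c1@8 c2@11, authorship 33....11.22.....
After op 5 (move_left): buffer="acmkltaclacezygh" (len 16), cursors c3@1 c1@7 c2@10, authorship 33....11.22.....
After op 6 (insert('t')): buffer="atcmkltatclatcezygh" (len 19), cursors c3@2 c1@9 c2@13, authorship 333....111.222.....
After op 7 (add_cursor(15)): buffer="atcmkltatclatcezygh" (len 19), cursors c3@2 c1@9 c2@13 c4@15, authorship 333....111.222.....
After op 8 (insert('s')): buffer="atscmkltatsclatsceszygh" (len 23), cursors c3@3 c1@11 c2@16 c4@19, authorship 3333....1111.2222.4....
Authorship (.=original, N=cursor N): 3 3 3 3 . . . . 1 1 1 1 . 2 2 2 2 . 4 . . . .
Index 8: author = 1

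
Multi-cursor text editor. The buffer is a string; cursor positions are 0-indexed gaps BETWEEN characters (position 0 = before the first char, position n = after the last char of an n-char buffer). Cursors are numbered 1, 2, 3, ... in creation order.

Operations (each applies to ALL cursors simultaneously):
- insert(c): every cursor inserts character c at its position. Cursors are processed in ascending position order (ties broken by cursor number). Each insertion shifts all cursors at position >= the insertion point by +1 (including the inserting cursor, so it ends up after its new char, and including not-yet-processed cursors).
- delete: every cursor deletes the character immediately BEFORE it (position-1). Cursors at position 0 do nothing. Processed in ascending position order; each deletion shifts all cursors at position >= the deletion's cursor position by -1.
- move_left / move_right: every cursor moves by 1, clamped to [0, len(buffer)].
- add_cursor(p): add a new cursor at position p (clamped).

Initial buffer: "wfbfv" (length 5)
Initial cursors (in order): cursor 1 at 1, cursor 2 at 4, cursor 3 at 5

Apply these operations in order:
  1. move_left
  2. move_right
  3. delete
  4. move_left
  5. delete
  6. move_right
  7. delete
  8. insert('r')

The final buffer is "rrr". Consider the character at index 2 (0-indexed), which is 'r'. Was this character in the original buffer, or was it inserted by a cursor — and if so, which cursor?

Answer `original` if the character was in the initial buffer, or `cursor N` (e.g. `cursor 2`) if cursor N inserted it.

Answer: cursor 3

Derivation:
After op 1 (move_left): buffer="wfbfv" (len 5), cursors c1@0 c2@3 c3@4, authorship .....
After op 2 (move_right): buffer="wfbfv" (len 5), cursors c1@1 c2@4 c3@5, authorship .....
After op 3 (delete): buffer="fb" (len 2), cursors c1@0 c2@2 c3@2, authorship ..
After op 4 (move_left): buffer="fb" (len 2), cursors c1@0 c2@1 c3@1, authorship ..
After op 5 (delete): buffer="b" (len 1), cursors c1@0 c2@0 c3@0, authorship .
After op 6 (move_right): buffer="b" (len 1), cursors c1@1 c2@1 c3@1, authorship .
After op 7 (delete): buffer="" (len 0), cursors c1@0 c2@0 c3@0, authorship 
After op 8 (insert('r')): buffer="rrr" (len 3), cursors c1@3 c2@3 c3@3, authorship 123
Authorship (.=original, N=cursor N): 1 2 3
Index 2: author = 3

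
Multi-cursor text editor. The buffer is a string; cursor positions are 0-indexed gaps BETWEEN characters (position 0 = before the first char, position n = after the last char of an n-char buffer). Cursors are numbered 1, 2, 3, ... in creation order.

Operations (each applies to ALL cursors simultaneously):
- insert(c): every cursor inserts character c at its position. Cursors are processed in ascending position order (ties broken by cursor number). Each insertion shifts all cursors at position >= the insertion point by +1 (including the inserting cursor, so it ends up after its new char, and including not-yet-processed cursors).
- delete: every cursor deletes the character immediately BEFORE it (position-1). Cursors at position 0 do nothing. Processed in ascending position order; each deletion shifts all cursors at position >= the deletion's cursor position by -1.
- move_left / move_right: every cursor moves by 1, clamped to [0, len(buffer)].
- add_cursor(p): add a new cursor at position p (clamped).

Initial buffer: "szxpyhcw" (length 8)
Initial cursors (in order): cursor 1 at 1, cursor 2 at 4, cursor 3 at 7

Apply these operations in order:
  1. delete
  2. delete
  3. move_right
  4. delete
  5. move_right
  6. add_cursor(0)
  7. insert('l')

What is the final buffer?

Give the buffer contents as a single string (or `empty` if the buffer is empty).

After op 1 (delete): buffer="zxyhw" (len 5), cursors c1@0 c2@2 c3@4, authorship .....
After op 2 (delete): buffer="zyw" (len 3), cursors c1@0 c2@1 c3@2, authorship ...
After op 3 (move_right): buffer="zyw" (len 3), cursors c1@1 c2@2 c3@3, authorship ...
After op 4 (delete): buffer="" (len 0), cursors c1@0 c2@0 c3@0, authorship 
After op 5 (move_right): buffer="" (len 0), cursors c1@0 c2@0 c3@0, authorship 
After op 6 (add_cursor(0)): buffer="" (len 0), cursors c1@0 c2@0 c3@0 c4@0, authorship 
After op 7 (insert('l')): buffer="llll" (len 4), cursors c1@4 c2@4 c3@4 c4@4, authorship 1234

Answer: llll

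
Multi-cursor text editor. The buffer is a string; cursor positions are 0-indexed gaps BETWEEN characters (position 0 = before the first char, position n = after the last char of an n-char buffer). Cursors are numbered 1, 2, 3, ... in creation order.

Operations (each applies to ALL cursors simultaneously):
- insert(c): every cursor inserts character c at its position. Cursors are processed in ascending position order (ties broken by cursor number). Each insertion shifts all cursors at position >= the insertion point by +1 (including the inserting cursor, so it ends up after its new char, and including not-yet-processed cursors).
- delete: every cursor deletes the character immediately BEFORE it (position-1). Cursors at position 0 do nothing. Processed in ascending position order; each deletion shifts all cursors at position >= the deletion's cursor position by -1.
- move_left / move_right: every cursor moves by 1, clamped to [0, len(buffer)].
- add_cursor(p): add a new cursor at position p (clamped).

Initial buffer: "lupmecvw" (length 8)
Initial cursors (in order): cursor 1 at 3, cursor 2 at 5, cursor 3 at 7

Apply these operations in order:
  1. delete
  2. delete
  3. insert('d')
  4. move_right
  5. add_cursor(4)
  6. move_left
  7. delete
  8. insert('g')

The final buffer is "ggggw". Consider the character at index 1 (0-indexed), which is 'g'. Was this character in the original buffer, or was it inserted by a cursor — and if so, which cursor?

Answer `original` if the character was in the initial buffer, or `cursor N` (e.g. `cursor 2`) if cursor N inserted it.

After op 1 (delete): buffer="lumcw" (len 5), cursors c1@2 c2@3 c3@4, authorship .....
After op 2 (delete): buffer="lw" (len 2), cursors c1@1 c2@1 c3@1, authorship ..
After op 3 (insert('d')): buffer="ldddw" (len 5), cursors c1@4 c2@4 c3@4, authorship .123.
After op 4 (move_right): buffer="ldddw" (len 5), cursors c1@5 c2@5 c3@5, authorship .123.
After op 5 (add_cursor(4)): buffer="ldddw" (len 5), cursors c4@4 c1@5 c2@5 c3@5, authorship .123.
After op 6 (move_left): buffer="ldddw" (len 5), cursors c4@3 c1@4 c2@4 c3@4, authorship .123.
After op 7 (delete): buffer="w" (len 1), cursors c1@0 c2@0 c3@0 c4@0, authorship .
After op 8 (insert('g')): buffer="ggggw" (len 5), cursors c1@4 c2@4 c3@4 c4@4, authorship 1234.
Authorship (.=original, N=cursor N): 1 2 3 4 .
Index 1: author = 2

Answer: cursor 2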